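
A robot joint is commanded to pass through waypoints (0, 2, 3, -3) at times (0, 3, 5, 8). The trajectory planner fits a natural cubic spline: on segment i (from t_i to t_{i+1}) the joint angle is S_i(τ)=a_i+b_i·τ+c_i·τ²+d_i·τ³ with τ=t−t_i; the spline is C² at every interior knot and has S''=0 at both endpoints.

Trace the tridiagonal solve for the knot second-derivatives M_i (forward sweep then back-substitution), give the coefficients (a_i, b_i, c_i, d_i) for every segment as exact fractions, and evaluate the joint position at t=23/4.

Δ: Δ0=2/3, Δ1=1/2, Δ2=-2
row 1: diag=10, rhs=-1; c'=1/5, d'=-1/10
row 2: denom=10−2·1/5=48/5; d'=(-15−2·-1/10)/(48/5)=-37/24
back: M2=-37/24
back: M1=-1/10−1/5·-37/24=5/24
M: M0=0, M1=5/24, M2=-37/24, M3=0
seg 0: a=0, c=M0/2=0, d=(M1−M0)/(6·3)=5/432, b=Δ0−h0·(2M0+M1)/6=9/16
seg 1: a=2, c=M1/2=5/48, d=(M2−M1)/(6·2)=-7/48, b=Δ1−h1·(2M1+M2)/6=7/8
seg 2: a=3, c=M2/2=-37/48, d=(M3−M2)/(6·3)=37/432, b=Δ2−h2·(2M2+M3)/6=-11/24
t_q=23/4 → seg 2, τ=3/4; S=3+-11/24·τ+-37/48·τ²+37/432·τ³=2313/1024

  seg 0: a=0 b=9/16 c=0 d=5/432
  seg 1: a=2 b=7/8 c=5/48 d=-7/48
  seg 2: a=3 b=-11/24 c=-37/48 d=37/432
S(23/4) = 2313/1024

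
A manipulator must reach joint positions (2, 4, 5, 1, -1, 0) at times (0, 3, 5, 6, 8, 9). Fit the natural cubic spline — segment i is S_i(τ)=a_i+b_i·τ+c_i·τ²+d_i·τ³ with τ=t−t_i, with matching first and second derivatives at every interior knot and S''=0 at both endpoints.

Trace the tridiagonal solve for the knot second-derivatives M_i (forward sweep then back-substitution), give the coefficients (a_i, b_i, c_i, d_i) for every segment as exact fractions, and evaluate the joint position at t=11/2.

Δ: Δ0=2/3, Δ1=1/2, Δ2=-4, Δ3=-1, Δ4=1
row 1: diag=10, rhs=-1; c'=1/5, d'=-1/10
row 2: denom=6−2·1/5=28/5; d'=(-27−2·-1/10)/(28/5)=-67/14
row 3: denom=6−1·5/28=163/28; d'=(18−1·-67/14)/(163/28)=638/163
row 4: denom=6−2·56/163=866/163; d'=(12−2·638/163)/(866/163)=340/433
back: M4=340/433
back: M3=638/163−56/163·340/433=1578/433
back: M2=-67/14−5/28·1578/433=-2354/433
back: M1=-1/10−1/5·-2354/433=855/866
M: M0=0, M1=855/866, M2=-2354/433, M3=1578/433, M4=340/433, M5=0
seg 0: a=2, c=M0/2=0, d=(M1−M0)/(6·3)=95/1732, b=Δ0−h0·(2M0+M1)/6=899/5196
seg 1: a=4, c=M1/2=855/1732, d=(M2−M1)/(6·2)=-5563/10392, b=Δ1−h1·(2M1+M2)/6=4297/2598
seg 2: a=5, c=M2/2=-1177/433, d=(M3−M2)/(6·1)=1966/1299, b=Δ2−h2·(2M2+M3)/6=-3631/1299
seg 3: a=1, c=M3/2=789/433, d=(M4−M3)/(6·2)=-619/2598, b=Δ3−h3·(2M3+M4)/6=-4795/1299
seg 4: a=-1, c=M4/2=170/433, d=(M5−M4)/(6·1)=-170/1299, b=Δ4−h4·(2M4+M5)/6=959/1299
t_q=11/2 → seg 2, τ=1/2; S=5+-3631/1299·τ+-1177/433·τ²+1966/1299·τ³=2695/866

  seg 0: a=2 b=899/5196 c=0 d=95/1732
  seg 1: a=4 b=4297/2598 c=855/1732 d=-5563/10392
  seg 2: a=5 b=-3631/1299 c=-1177/433 d=1966/1299
  seg 3: a=1 b=-4795/1299 c=789/433 d=-619/2598
  seg 4: a=-1 b=959/1299 c=170/433 d=-170/1299
S(11/2) = 2695/866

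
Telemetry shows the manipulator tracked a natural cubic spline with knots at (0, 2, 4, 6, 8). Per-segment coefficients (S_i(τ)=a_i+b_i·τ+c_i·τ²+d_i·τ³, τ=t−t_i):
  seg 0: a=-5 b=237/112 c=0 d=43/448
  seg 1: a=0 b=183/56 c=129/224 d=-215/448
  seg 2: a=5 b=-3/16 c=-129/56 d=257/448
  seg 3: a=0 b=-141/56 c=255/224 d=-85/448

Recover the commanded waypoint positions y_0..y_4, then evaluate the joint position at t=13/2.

y_0 = S_0(0) = a_0 = -5
y_1 = S_1(0) = a_1 = 0
y_2 = S_2(0) = a_2 = 5
y_3 = S_3(0) = a_3 = 0
y_4 = S_3(2) = -2
t_q=13/2 is in segment 3 (τ=1/2); S_3(τ)=-511/512

y_0=-5 y_1=0 y_2=5 y_3=0 y_4=-2
S(13/2) = -511/512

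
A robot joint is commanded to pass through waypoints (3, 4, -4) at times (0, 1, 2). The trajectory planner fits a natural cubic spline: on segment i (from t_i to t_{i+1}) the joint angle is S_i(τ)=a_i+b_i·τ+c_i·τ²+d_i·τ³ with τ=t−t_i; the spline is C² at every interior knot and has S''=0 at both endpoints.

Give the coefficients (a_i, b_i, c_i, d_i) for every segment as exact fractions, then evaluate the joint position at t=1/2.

Δ: Δ0=1, Δ1=-8
row 1: diag=4, rhs=-54; c'=1/4, d'=-27/2
back: M1=-27/2
M: M0=0, M1=-27/2, M2=0
seg 0: a=3, c=M0/2=0, d=(M1−M0)/(6·1)=-9/4, b=Δ0−h0·(2M0+M1)/6=13/4
seg 1: a=4, c=M1/2=-27/4, d=(M2−M1)/(6·1)=9/4, b=Δ1−h1·(2M1+M2)/6=-7/2
t_q=1/2 → seg 0, τ=1/2; S=3+13/4·τ+0·τ²+-9/4·τ³=139/32

  seg 0: a=3 b=13/4 c=0 d=-9/4
  seg 1: a=4 b=-7/2 c=-27/4 d=9/4
S(1/2) = 139/32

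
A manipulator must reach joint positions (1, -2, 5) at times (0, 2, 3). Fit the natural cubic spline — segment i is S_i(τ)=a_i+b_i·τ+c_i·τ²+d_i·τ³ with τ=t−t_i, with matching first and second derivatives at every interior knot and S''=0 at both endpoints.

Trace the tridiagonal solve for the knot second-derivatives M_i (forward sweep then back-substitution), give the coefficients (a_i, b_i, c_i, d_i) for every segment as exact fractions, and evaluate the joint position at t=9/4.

  seg 0: a=1 b=-13/3 c=0 d=17/24
  seg 1: a=-2 b=25/6 c=17/4 d=-17/12
S(9/4) = -183/256

Δ: Δ0=-3/2, Δ1=7
row 1: diag=6, rhs=51; c'=1/6, d'=17/2
back: M1=17/2
M: M0=0, M1=17/2, M2=0
seg 0: a=1, c=M0/2=0, d=(M1−M0)/(6·2)=17/24, b=Δ0−h0·(2M0+M1)/6=-13/3
seg 1: a=-2, c=M1/2=17/4, d=(M2−M1)/(6·1)=-17/12, b=Δ1−h1·(2M1+M2)/6=25/6
t_q=9/4 → seg 1, τ=1/4; S=-2+25/6·τ+17/4·τ²+-17/12·τ³=-183/256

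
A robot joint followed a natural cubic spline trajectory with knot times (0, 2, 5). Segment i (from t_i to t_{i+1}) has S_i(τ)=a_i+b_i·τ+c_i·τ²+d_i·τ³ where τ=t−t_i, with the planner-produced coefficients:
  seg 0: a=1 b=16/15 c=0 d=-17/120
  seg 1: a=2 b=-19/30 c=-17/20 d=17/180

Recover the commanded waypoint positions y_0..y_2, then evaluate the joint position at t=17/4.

y_0 = S_0(0) = a_0 = 1
y_1 = S_1(0) = a_1 = 2
y_2 = S_1(3) = -5
t_q=17/4 is in segment 1 (τ=9/4); S_1(τ)=-679/256

y_0=1 y_1=2 y_2=-5
S(17/4) = -679/256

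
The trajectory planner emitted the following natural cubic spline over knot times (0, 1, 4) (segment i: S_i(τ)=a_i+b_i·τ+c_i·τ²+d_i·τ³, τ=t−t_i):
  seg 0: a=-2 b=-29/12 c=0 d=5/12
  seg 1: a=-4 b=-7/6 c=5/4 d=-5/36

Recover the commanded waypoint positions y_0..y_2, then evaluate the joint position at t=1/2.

y_0 = S_0(0) = a_0 = -2
y_1 = S_1(0) = a_1 = -4
y_2 = S_1(3) = 0
t_q=1/2 is in segment 0 (τ=1/2); S_0(τ)=-101/32

y_0=-2 y_1=-4 y_2=0
S(1/2) = -101/32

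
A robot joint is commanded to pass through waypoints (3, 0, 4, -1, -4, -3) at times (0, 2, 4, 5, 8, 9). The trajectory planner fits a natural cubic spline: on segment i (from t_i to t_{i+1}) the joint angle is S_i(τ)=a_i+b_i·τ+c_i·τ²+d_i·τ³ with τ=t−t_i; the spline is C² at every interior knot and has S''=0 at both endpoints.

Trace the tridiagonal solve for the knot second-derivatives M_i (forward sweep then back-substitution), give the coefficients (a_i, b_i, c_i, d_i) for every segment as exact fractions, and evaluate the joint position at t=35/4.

  seg 0: a=3 b=-1858/589 c=0 d=1949/4712
  seg 1: a=0 b=2131/1178 c=5847/2356 d=-2811/2356
  seg 2: a=4 b=-3041/1178 c=-11019/2356 d=5321/2356
  seg 3: a=-1 b=-12157/2356 c=1236/589 d=-559/2356
  seg 4: a=-4 b=1207/1178 c=-87/2356 d=29/2356
S(35/4) = -489613/150784

Δ: Δ0=-3/2, Δ1=2, Δ2=-5, Δ3=-1, Δ4=1
row 1: diag=8, rhs=21; c'=1/4, d'=21/8
row 2: denom=6−2·1/4=11/2; d'=(-42−2·21/8)/(11/2)=-189/22
row 3: denom=8−1·2/11=86/11; d'=(24−1·-189/22)/(86/11)=717/172
row 4: denom=8−3·33/86=589/86; d'=(12−3·717/172)/(589/86)=-87/1178
back: M4=-87/1178
back: M3=717/172−33/86·-87/1178=2472/589
back: M2=-189/22−2/11·2472/589=-11019/1178
back: M1=21/8−1/4·-11019/1178=5847/1178
M: M0=0, M1=5847/1178, M2=-11019/1178, M3=2472/589, M4=-87/1178, M5=0
seg 0: a=3, c=M0/2=0, d=(M1−M0)/(6·2)=1949/4712, b=Δ0−h0·(2M0+M1)/6=-1858/589
seg 1: a=0, c=M1/2=5847/2356, d=(M2−M1)/(6·2)=-2811/2356, b=Δ1−h1·(2M1+M2)/6=2131/1178
seg 2: a=4, c=M2/2=-11019/2356, d=(M3−M2)/(6·1)=5321/2356, b=Δ2−h2·(2M2+M3)/6=-3041/1178
seg 3: a=-1, c=M3/2=1236/589, d=(M4−M3)/(6·3)=-559/2356, b=Δ3−h3·(2M3+M4)/6=-12157/2356
seg 4: a=-4, c=M4/2=-87/2356, d=(M5−M4)/(6·1)=29/2356, b=Δ4−h4·(2M4+M5)/6=1207/1178
t_q=35/4 → seg 4, τ=3/4; S=-4+1207/1178·τ+-87/2356·τ²+29/2356·τ³=-489613/150784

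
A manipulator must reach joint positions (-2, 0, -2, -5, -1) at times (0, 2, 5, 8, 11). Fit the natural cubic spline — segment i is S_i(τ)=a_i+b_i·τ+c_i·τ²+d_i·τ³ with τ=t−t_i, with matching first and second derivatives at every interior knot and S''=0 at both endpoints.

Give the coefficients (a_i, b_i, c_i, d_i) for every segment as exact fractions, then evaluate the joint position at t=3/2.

Δ: Δ0=1, Δ1=-2/3, Δ2=-1, Δ3=4/3
row 1: diag=10, rhs=-10; c'=3/10, d'=-1
row 2: denom=12−3·3/10=111/10; d'=(-2−3·-1)/(111/10)=10/111
row 3: denom=12−3·10/37=414/37; d'=(14−3·10/111)/(414/37)=254/207
back: M3=254/207
back: M2=10/111−10/37·254/207=-50/207
back: M1=-1−3/10·-50/207=-64/69
M: M0=0, M1=-64/69, M2=-50/207, M3=254/207, M4=0
seg 0: a=-2, c=M0/2=0, d=(M1−M0)/(6·2)=-16/207, b=Δ0−h0·(2M0+M1)/6=271/207
seg 1: a=0, c=M1/2=-32/69, d=(M2−M1)/(6·3)=71/1863, b=Δ1−h1·(2M1+M2)/6=79/207
seg 2: a=-2, c=M2/2=-25/207, d=(M3−M2)/(6·3)=152/1863, b=Δ2−h2·(2M2+M3)/6=-284/207
seg 3: a=-5, c=M3/2=127/207, d=(M4−M3)/(6·3)=-127/1863, b=Δ3−h3·(2M3+M4)/6=22/207
t_q=3/2 → seg 0, τ=3/2; S=-2+271/207·τ+0·τ²+-16/207·τ³=-41/138

  seg 0: a=-2 b=271/207 c=0 d=-16/207
  seg 1: a=0 b=79/207 c=-32/69 d=71/1863
  seg 2: a=-2 b=-284/207 c=-25/207 d=152/1863
  seg 3: a=-5 b=22/207 c=127/207 d=-127/1863
S(3/2) = -41/138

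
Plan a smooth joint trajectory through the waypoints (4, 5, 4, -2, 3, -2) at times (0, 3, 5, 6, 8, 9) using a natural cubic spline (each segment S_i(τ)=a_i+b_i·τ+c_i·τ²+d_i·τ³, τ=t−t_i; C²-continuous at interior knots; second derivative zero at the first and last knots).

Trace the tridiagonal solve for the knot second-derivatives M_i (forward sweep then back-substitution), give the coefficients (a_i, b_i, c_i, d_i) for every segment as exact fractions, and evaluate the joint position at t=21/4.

Δ: Δ0=1/3, Δ1=-1/2, Δ2=-6, Δ3=5/2, Δ4=-5
row 1: diag=10, rhs=-5; c'=1/5, d'=-1/2
row 2: denom=6−2·1/5=28/5; d'=(-33−2·-1/2)/(28/5)=-40/7
row 3: denom=6−1·5/28=163/28; d'=(51−1·-40/7)/(163/28)=1588/163
row 4: denom=6−2·56/163=866/163; d'=(-45−2·1588/163)/(866/163)=-10511/866
back: M4=-10511/866
back: M3=1588/163−56/163·-10511/866=6024/433
back: M2=-40/7−5/28·6024/433=-3550/433
back: M1=-1/2−1/5·-3550/433=987/866
M: M0=0, M1=987/866, M2=-3550/433, M3=6024/433, M4=-10511/866, M5=0
seg 0: a=4, c=M0/2=0, d=(M1−M0)/(6·3)=329/5196, b=Δ0−h0·(2M0+M1)/6=-1229/5196
seg 1: a=5, c=M1/2=987/1732, d=(M2−M1)/(6·2)=-8087/10392, b=Δ1−h1·(2M1+M2)/6=3827/2598
seg 2: a=4, c=M2/2=-1775/433, d=(M3−M2)/(6·1)=4787/1299, b=Δ2−h2·(2M2+M3)/6=-7256/1299
seg 3: a=-2, c=M3/2=3012/433, d=(M4−M3)/(6·2)=-22559/10392, b=Δ3−h3·(2M3+M4)/6=-3545/1299
seg 4: a=3, c=M4/2=-10511/1732, d=(M5−M4)/(6·1)=10511/5196, b=Δ4−h4·(2M4+M5)/6=-2479/2598
t_q=21/4 → seg 2, τ=1/4; S=4+-7256/1299·τ+-1775/433·τ²+4787/1299·τ³=66645/27712

  seg 0: a=4 b=-1229/5196 c=0 d=329/5196
  seg 1: a=5 b=3827/2598 c=987/1732 d=-8087/10392
  seg 2: a=4 b=-7256/1299 c=-1775/433 d=4787/1299
  seg 3: a=-2 b=-3545/1299 c=3012/433 d=-22559/10392
  seg 4: a=3 b=-2479/2598 c=-10511/1732 d=10511/5196
S(21/4) = 66645/27712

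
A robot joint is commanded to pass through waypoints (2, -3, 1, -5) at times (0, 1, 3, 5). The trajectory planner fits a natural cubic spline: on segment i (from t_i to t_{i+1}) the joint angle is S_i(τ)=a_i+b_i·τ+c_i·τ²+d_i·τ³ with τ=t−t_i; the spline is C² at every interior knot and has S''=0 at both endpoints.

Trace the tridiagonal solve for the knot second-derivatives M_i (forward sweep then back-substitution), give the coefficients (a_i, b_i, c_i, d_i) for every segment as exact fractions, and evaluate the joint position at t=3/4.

  seg 0: a=2 b=-13/2 c=0 d=3/2
  seg 1: a=-3 b=-2 c=9/2 d=-5/4
  seg 2: a=1 b=1 c=-3 d=1/2
S(3/4) = -287/128

Δ: Δ0=-5, Δ1=2, Δ2=-3
row 1: diag=6, rhs=42; c'=1/3, d'=7
row 2: denom=8−2·1/3=22/3; d'=(-30−2·7)/(22/3)=-6
back: M2=-6
back: M1=7−1/3·-6=9
M: M0=0, M1=9, M2=-6, M3=0
seg 0: a=2, c=M0/2=0, d=(M1−M0)/(6·1)=3/2, b=Δ0−h0·(2M0+M1)/6=-13/2
seg 1: a=-3, c=M1/2=9/2, d=(M2−M1)/(6·2)=-5/4, b=Δ1−h1·(2M1+M2)/6=-2
seg 2: a=1, c=M2/2=-3, d=(M3−M2)/(6·2)=1/2, b=Δ2−h2·(2M2+M3)/6=1
t_q=3/4 → seg 0, τ=3/4; S=2+-13/2·τ+0·τ²+3/2·τ³=-287/128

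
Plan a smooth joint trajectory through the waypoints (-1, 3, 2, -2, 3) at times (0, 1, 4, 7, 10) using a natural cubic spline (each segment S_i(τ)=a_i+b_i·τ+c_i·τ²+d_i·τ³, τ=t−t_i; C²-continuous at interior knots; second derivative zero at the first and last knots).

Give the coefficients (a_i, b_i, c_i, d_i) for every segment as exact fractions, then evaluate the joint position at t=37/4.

Δ: Δ0=4, Δ1=-1/3, Δ2=-4/3, Δ3=5/3
row 1: diag=8, rhs=-26; c'=3/8, d'=-13/4
row 2: denom=12−3·3/8=87/8; d'=(-6−3·-13/4)/(87/8)=10/29
row 3: denom=12−3·8/29=324/29; d'=(18−3·10/29)/(324/29)=41/27
back: M3=41/27
back: M2=10/29−8/29·41/27=-2/27
back: M1=-13/4−3/8·-2/27=-29/9
M: M0=0, M1=-29/9, M2=-2/27, M3=41/27, M4=0
seg 0: a=-1, c=M0/2=0, d=(M1−M0)/(6·1)=-29/54, b=Δ0−h0·(2M0+M1)/6=245/54
seg 1: a=3, c=M1/2=-29/18, d=(M2−M1)/(6·3)=85/486, b=Δ1−h1·(2M1+M2)/6=79/27
seg 2: a=2, c=M2/2=-1/27, d=(M3−M2)/(6·3)=43/486, b=Δ2−h2·(2M2+M3)/6=-109/54
seg 3: a=-2, c=M3/2=41/54, d=(M4−M3)/(6·3)=-41/486, b=Δ3−h3·(2M3+M4)/6=4/27
t_q=37/4 → seg 3, τ=9/4; S=-2+4/27·τ+41/54·τ²+-41/486·τ³=467/384

  seg 0: a=-1 b=245/54 c=0 d=-29/54
  seg 1: a=3 b=79/27 c=-29/18 d=85/486
  seg 2: a=2 b=-109/54 c=-1/27 d=43/486
  seg 3: a=-2 b=4/27 c=41/54 d=-41/486
S(37/4) = 467/384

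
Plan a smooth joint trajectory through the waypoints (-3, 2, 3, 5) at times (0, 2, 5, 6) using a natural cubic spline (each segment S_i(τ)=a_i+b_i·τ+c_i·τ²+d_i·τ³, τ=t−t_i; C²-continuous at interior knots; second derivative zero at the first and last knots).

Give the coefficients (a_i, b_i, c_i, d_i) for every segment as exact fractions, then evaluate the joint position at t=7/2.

  seg 0: a=-3 b=1333/426 c=0 d=-67/426
  seg 1: a=2 b=529/426 c=-67/71 d=91/426
  seg 2: a=3 b=287/213 c=139/142 d=-139/426
S(7/2) = 2795/1136

Δ: Δ0=5/2, Δ1=1/3, Δ2=2
row 1: diag=10, rhs=-13; c'=3/10, d'=-13/10
row 2: denom=8−3·3/10=71/10; d'=(10−3·-13/10)/(71/10)=139/71
back: M2=139/71
back: M1=-13/10−3/10·139/71=-134/71
M: M0=0, M1=-134/71, M2=139/71, M3=0
seg 0: a=-3, c=M0/2=0, d=(M1−M0)/(6·2)=-67/426, b=Δ0−h0·(2M0+M1)/6=1333/426
seg 1: a=2, c=M1/2=-67/71, d=(M2−M1)/(6·3)=91/426, b=Δ1−h1·(2M1+M2)/6=529/426
seg 2: a=3, c=M2/2=139/142, d=(M3−M2)/(6·1)=-139/426, b=Δ2−h2·(2M2+M3)/6=287/213
t_q=7/2 → seg 1, τ=3/2; S=2+529/426·τ+-67/71·τ²+91/426·τ³=2795/1136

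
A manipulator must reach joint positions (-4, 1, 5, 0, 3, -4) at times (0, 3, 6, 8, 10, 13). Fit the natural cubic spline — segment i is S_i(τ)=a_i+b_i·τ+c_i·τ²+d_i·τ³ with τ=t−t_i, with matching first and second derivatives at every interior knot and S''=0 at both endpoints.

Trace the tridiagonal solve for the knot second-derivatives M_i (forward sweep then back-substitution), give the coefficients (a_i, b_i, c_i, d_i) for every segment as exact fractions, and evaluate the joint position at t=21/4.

Δ: Δ0=5/3, Δ1=4/3, Δ2=-5/2, Δ3=3/2, Δ4=-7/3
row 1: diag=12, rhs=-2; c'=1/4, d'=-1/6
row 2: denom=10−3·1/4=37/4; d'=(-23−3·-1/6)/(37/4)=-90/37
row 3: denom=8−2·8/37=280/37; d'=(24−2·-90/37)/(280/37)=267/70
row 4: denom=10−2·37/140=663/70; d'=(-23−2·267/70)/(663/70)=-2144/663
back: M4=-2144/663
back: M3=267/70−37/140·-2144/663=6191/1326
back: M2=-90/37−8/37·6191/1326=-2282/663
back: M1=-1/6−1/4·-2282/663=460/663
M: M0=0, M1=460/663, M2=-2282/663, M3=6191/1326, M4=-2144/663, M5=0
seg 0: a=-4, c=M0/2=0, d=(M1−M0)/(6·3)=230/5967, b=Δ0−h0·(2M0+M1)/6=875/663
seg 1: a=1, c=M1/2=230/663, d=(M2−M1)/(6·3)=-457/1989, b=Δ1−h1·(2M1+M2)/6=1565/663
seg 2: a=5, c=M2/2=-1141/663, d=(M3−M2)/(6·2)=1195/1768, b=Δ2−h2·(2M2+M3)/6=-1168/663
seg 3: a=0, c=M3/2=6191/2652, d=(M4−M3)/(6·2)=-3493/5304, b=Δ3−h3·(2M3+M4)/6=-709/1326
seg 4: a=3, c=M4/2=-1072/663, d=(M5−M4)/(6·3)=1072/5967, b=Δ4−h4·(2M4+M5)/6=199/221
t_q=21/4 → seg 1, τ=9/4; S=1+1565/663·τ+230/663·τ²+-457/1989·τ³=77087/14144

  seg 0: a=-4 b=875/663 c=0 d=230/5967
  seg 1: a=1 b=1565/663 c=230/663 d=-457/1989
  seg 2: a=5 b=-1168/663 c=-1141/663 d=1195/1768
  seg 3: a=0 b=-709/1326 c=6191/2652 d=-3493/5304
  seg 4: a=3 b=199/221 c=-1072/663 d=1072/5967
S(21/4) = 77087/14144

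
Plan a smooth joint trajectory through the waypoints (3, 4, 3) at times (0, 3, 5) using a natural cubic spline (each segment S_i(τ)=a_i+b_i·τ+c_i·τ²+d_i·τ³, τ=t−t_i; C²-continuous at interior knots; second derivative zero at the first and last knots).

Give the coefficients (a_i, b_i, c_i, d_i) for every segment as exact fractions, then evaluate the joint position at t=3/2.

  seg 0: a=3 b=7/12 c=0 d=-1/36
  seg 1: a=4 b=-1/6 c=-1/4 d=1/24
S(3/2) = 121/32

Δ: Δ0=1/3, Δ1=-1/2
row 1: diag=10, rhs=-5; c'=1/5, d'=-1/2
back: M1=-1/2
M: M0=0, M1=-1/2, M2=0
seg 0: a=3, c=M0/2=0, d=(M1−M0)/(6·3)=-1/36, b=Δ0−h0·(2M0+M1)/6=7/12
seg 1: a=4, c=M1/2=-1/4, d=(M2−M1)/(6·2)=1/24, b=Δ1−h1·(2M1+M2)/6=-1/6
t_q=3/2 → seg 0, τ=3/2; S=3+7/12·τ+0·τ²+-1/36·τ³=121/32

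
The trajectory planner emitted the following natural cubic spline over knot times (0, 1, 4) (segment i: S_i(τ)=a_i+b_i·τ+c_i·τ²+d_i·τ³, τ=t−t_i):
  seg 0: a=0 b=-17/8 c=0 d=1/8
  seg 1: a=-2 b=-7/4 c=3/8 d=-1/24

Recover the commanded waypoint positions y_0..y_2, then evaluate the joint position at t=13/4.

y_0=0 y_1=-2 y_2=-5
S(13/4) = -2311/512

y_0 = S_0(0) = a_0 = 0
y_1 = S_1(0) = a_1 = -2
y_2 = S_1(3) = -5
t_q=13/4 is in segment 1 (τ=9/4); S_1(τ)=-2311/512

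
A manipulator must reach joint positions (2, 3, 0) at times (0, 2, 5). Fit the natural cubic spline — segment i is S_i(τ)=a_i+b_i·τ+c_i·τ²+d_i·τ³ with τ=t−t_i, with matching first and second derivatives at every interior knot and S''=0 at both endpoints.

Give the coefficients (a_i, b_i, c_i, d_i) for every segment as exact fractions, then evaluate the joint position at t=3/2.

  seg 0: a=2 b=4/5 c=0 d=-3/40
  seg 1: a=3 b=-1/10 c=-9/20 d=1/20
S(3/2) = 943/320

Δ: Δ0=1/2, Δ1=-1
row 1: diag=10, rhs=-9; c'=3/10, d'=-9/10
back: M1=-9/10
M: M0=0, M1=-9/10, M2=0
seg 0: a=2, c=M0/2=0, d=(M1−M0)/(6·2)=-3/40, b=Δ0−h0·(2M0+M1)/6=4/5
seg 1: a=3, c=M1/2=-9/20, d=(M2−M1)/(6·3)=1/20, b=Δ1−h1·(2M1+M2)/6=-1/10
t_q=3/2 → seg 0, τ=3/2; S=2+4/5·τ+0·τ²+-3/40·τ³=943/320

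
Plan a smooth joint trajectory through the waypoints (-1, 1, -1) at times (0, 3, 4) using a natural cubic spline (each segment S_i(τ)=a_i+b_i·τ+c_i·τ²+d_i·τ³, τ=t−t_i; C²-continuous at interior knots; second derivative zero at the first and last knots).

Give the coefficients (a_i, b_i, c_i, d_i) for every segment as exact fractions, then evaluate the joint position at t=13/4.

Δ: Δ0=2/3, Δ1=-2
row 1: diag=8, rhs=-16; c'=1/8, d'=-2
back: M1=-2
M: M0=0, M1=-2, M2=0
seg 0: a=-1, c=M0/2=0, d=(M1−M0)/(6·3)=-1/9, b=Δ0−h0·(2M0+M1)/6=5/3
seg 1: a=1, c=M1/2=-1, d=(M2−M1)/(6·1)=1/3, b=Δ1−h1·(2M1+M2)/6=-4/3
t_q=13/4 → seg 1, τ=1/4; S=1+-4/3·τ+-1·τ²+1/3·τ³=39/64

  seg 0: a=-1 b=5/3 c=0 d=-1/9
  seg 1: a=1 b=-4/3 c=-1 d=1/3
S(13/4) = 39/64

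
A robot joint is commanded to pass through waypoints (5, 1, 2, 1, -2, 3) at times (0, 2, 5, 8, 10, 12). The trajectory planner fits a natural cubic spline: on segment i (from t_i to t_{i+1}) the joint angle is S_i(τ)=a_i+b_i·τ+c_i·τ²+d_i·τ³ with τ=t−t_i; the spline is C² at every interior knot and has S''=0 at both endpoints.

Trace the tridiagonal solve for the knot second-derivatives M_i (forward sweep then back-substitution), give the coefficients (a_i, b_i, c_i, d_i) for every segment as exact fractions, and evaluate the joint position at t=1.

Δ: Δ0=-2, Δ1=1/3, Δ2=-1/3, Δ3=-3/2, Δ4=5/2
row 1: diag=10, rhs=14; c'=3/10, d'=7/5
row 2: denom=12−3·3/10=111/10; d'=(-4−3·7/5)/(111/10)=-82/111
row 3: denom=10−3·10/37=340/37; d'=(-7−3·-82/111)/(340/37)=-177/340
row 4: denom=8−2·37/170=643/85; d'=(24−2·-177/340)/(643/85)=4257/1286
back: M4=4257/1286
back: M3=-177/340−37/170·4257/1286=-798/643
back: M2=-82/111−10/37·-798/643=-778/1929
back: M1=7/5−3/10·-778/1929=978/643
M: M0=0, M1=978/643, M2=-778/1929, M3=-798/643, M4=4257/1286, M5=0
seg 0: a=5, c=M0/2=0, d=(M1−M0)/(6·2)=163/1286, b=Δ0−h0·(2M0+M1)/6=-1612/643
seg 1: a=1, c=M1/2=489/643, d=(M2−M1)/(6·3)=-1856/17361, b=Δ1−h1·(2M1+M2)/6=-634/643
seg 2: a=2, c=M2/2=-389/1929, d=(M3−M2)/(6·3)=-808/17361, b=Δ2−h2·(2M2+M3)/6=444/643
seg 3: a=1, c=M3/2=-399/643, d=(M4−M3)/(6·2)=1951/5144, b=Δ3−h3·(2M3+M4)/6=-1142/643
seg 4: a=-2, c=M4/2=4257/2572, d=(M5−M4)/(6·2)=-1419/5144, b=Δ4−h4·(2M4+M5)/6=377/1286
t_q=1 → seg 0, τ=1; S=5+-1612/643·τ+0·τ²+163/1286·τ³=3369/1286

  seg 0: a=5 b=-1612/643 c=0 d=163/1286
  seg 1: a=1 b=-634/643 c=489/643 d=-1856/17361
  seg 2: a=2 b=444/643 c=-389/1929 d=-808/17361
  seg 3: a=1 b=-1142/643 c=-399/643 d=1951/5144
  seg 4: a=-2 b=377/1286 c=4257/2572 d=-1419/5144
S(1) = 3369/1286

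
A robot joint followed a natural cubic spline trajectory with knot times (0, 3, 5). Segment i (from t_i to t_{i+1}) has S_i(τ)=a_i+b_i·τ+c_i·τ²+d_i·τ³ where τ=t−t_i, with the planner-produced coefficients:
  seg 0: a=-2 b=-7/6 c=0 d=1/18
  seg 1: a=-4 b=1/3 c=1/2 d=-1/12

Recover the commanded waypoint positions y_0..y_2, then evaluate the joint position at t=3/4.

y_0 = S_0(0) = a_0 = -2
y_1 = S_1(0) = a_1 = -4
y_2 = S_1(2) = -2
t_q=3/4 is in segment 0 (τ=3/4); S_0(τ)=-365/128

y_0=-2 y_1=-4 y_2=-2
S(3/4) = -365/128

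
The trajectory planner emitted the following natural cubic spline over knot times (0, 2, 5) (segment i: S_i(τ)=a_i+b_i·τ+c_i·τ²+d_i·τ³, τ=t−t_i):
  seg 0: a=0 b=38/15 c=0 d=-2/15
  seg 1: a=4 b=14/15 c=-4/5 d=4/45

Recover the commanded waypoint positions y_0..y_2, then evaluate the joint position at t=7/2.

y_0=0 y_1=4 y_2=2
S(7/2) = 39/10

y_0 = S_0(0) = a_0 = 0
y_1 = S_1(0) = a_1 = 4
y_2 = S_1(3) = 2
t_q=7/2 is in segment 1 (τ=3/2); S_1(τ)=39/10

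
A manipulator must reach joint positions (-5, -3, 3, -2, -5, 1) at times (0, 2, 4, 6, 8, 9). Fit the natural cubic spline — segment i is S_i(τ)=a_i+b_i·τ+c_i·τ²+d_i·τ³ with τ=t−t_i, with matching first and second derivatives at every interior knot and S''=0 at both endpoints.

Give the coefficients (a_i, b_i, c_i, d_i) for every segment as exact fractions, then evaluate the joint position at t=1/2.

  seg 0: a=-5 b=5/51 c=0 d=23/102
  seg 1: a=-3 b=143/51 c=23/17 d=-32/51
  seg 2: a=3 b=35/51 c=-41/17 d=167/408
  seg 3: a=-2 b=-413/102 c=3/68 d=251/408
  seg 4: a=-5 b=179/51 c=127/34 d=-127/102
S(1/2) = -1339/272

Δ: Δ0=1, Δ1=3, Δ2=-5/2, Δ3=-3/2, Δ4=6
row 1: diag=8, rhs=12; c'=1/4, d'=3/2
row 2: denom=8−2·1/4=15/2; d'=(-33−2·3/2)/(15/2)=-24/5
row 3: denom=8−2·4/15=112/15; d'=(6−2·-24/5)/(112/15)=117/56
row 4: denom=6−2·15/56=153/28; d'=(45−2·117/56)/(153/28)=127/17
back: M4=127/17
back: M3=117/56−15/56·127/17=3/34
back: M2=-24/5−4/15·3/34=-82/17
back: M1=3/2−1/4·-82/17=46/17
M: M0=0, M1=46/17, M2=-82/17, M3=3/34, M4=127/17, M5=0
seg 0: a=-5, c=M0/2=0, d=(M1−M0)/(6·2)=23/102, b=Δ0−h0·(2M0+M1)/6=5/51
seg 1: a=-3, c=M1/2=23/17, d=(M2−M1)/(6·2)=-32/51, b=Δ1−h1·(2M1+M2)/6=143/51
seg 2: a=3, c=M2/2=-41/17, d=(M3−M2)/(6·2)=167/408, b=Δ2−h2·(2M2+M3)/6=35/51
seg 3: a=-2, c=M3/2=3/68, d=(M4−M3)/(6·2)=251/408, b=Δ3−h3·(2M3+M4)/6=-413/102
seg 4: a=-5, c=M4/2=127/34, d=(M5−M4)/(6·1)=-127/102, b=Δ4−h4·(2M4+M5)/6=179/51
t_q=1/2 → seg 0, τ=1/2; S=-5+5/51·τ+0·τ²+23/102·τ³=-1339/272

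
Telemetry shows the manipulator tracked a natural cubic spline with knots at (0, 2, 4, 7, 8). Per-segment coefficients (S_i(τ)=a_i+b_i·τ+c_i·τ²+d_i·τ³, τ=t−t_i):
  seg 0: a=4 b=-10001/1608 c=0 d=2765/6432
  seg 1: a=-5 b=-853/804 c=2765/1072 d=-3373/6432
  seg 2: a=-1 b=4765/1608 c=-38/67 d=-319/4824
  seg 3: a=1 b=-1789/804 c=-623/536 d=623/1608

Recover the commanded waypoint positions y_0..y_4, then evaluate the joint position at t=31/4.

y_0 = S_0(0) = a_0 = 4
y_1 = S_1(0) = a_1 = -5
y_2 = S_2(0) = a_2 = -1
y_3 = S_3(0) = a_3 = 1
y_4 = S_3(1) = -2
t_q=31/4 is in segment 3 (τ=3/4); S_3(τ)=-39765/34304

y_0=4 y_1=-5 y_2=-1 y_3=1 y_4=-2
S(31/4) = -39765/34304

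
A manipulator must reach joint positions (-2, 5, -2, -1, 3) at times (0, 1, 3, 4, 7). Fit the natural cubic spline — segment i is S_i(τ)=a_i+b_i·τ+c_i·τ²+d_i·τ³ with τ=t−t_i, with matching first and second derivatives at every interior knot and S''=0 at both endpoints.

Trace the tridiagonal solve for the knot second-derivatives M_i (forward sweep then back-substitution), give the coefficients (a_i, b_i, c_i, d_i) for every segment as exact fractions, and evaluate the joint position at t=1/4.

Δ: Δ0=7, Δ1=-7/2, Δ2=1, Δ3=4/3
row 1: diag=6, rhs=-63; c'=1/3, d'=-21/2
row 2: denom=6−2·1/3=16/3; d'=(27−2·-21/2)/(16/3)=9
row 3: denom=8−1·3/16=125/16; d'=(2−1·9)/(125/16)=-112/125
back: M3=-112/125
back: M2=9−3/16·-112/125=1146/125
back: M1=-21/2−1/3·1146/125=-3389/250
M: M0=0, M1=-3389/250, M2=1146/125, M3=-112/125, M4=0
seg 0: a=-2, c=M0/2=0, d=(M1−M0)/(6·1)=-3389/1500, b=Δ0−h0·(2M0+M1)/6=13889/1500
seg 1: a=5, c=M1/2=-3389/500, d=(M2−M1)/(6·2)=5681/3000, b=Δ1−h1·(2M1+M2)/6=1861/750
seg 2: a=-2, c=M2/2=573/125, d=(M3−M2)/(6·1)=-629/375, b=Δ2−h2·(2M2+M3)/6=-143/75
seg 3: a=-1, c=M3/2=-56/125, d=(M4−M3)/(6·3)=56/1125, b=Δ3−h3·(2M3+M4)/6=836/375
t_q=1/4 → seg 0, τ=1/4; S=-2+13889/1500·τ+0·τ²+-3389/1500·τ³=1789/6400

  seg 0: a=-2 b=13889/1500 c=0 d=-3389/1500
  seg 1: a=5 b=1861/750 c=-3389/500 d=5681/3000
  seg 2: a=-2 b=-143/75 c=573/125 d=-629/375
  seg 3: a=-1 b=836/375 c=-56/125 d=56/1125
S(1/4) = 1789/6400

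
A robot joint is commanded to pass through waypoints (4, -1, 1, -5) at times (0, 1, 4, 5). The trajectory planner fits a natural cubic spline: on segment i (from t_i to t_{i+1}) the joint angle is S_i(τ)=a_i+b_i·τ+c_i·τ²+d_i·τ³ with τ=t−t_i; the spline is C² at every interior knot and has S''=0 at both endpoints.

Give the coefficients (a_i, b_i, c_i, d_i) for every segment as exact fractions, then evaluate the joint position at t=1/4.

Δ: Δ0=-5, Δ1=2/3, Δ2=-6
row 1: diag=8, rhs=34; c'=3/8, d'=17/4
row 2: denom=8−3·3/8=55/8; d'=(-40−3·17/4)/(55/8)=-422/55
back: M2=-422/55
back: M1=17/4−3/8·-422/55=392/55
M: M0=0, M1=392/55, M2=-422/55, M3=0
seg 0: a=4, c=M0/2=0, d=(M1−M0)/(6·1)=196/165, b=Δ0−h0·(2M0+M1)/6=-1021/165
seg 1: a=-1, c=M1/2=196/55, d=(M2−M1)/(6·3)=-37/45, b=Δ1−h1·(2M1+M2)/6=-433/165
seg 2: a=1, c=M2/2=-211/55, d=(M3−M2)/(6·1)=211/165, b=Δ2−h2·(2M2+M3)/6=-568/165
t_q=1/4 → seg 0, τ=1/4; S=4+-1021/165·τ+0·τ²+196/165·τ³=435/176

  seg 0: a=4 b=-1021/165 c=0 d=196/165
  seg 1: a=-1 b=-433/165 c=196/55 d=-37/45
  seg 2: a=1 b=-568/165 c=-211/55 d=211/165
S(1/4) = 435/176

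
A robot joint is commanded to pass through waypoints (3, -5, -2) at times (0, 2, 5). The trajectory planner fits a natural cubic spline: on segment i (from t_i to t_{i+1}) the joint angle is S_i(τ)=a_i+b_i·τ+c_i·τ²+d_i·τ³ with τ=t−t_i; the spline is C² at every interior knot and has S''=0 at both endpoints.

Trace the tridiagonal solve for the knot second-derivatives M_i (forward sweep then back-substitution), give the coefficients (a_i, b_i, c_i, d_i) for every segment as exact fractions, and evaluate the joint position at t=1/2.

Δ: Δ0=-4, Δ1=1
row 1: diag=10, rhs=30; c'=3/10, d'=3
back: M1=3
M: M0=0, M1=3, M2=0
seg 0: a=3, c=M0/2=0, d=(M1−M0)/(6·2)=1/4, b=Δ0−h0·(2M0+M1)/6=-5
seg 1: a=-5, c=M1/2=3/2, d=(M2−M1)/(6·3)=-1/6, b=Δ1−h1·(2M1+M2)/6=-2
t_q=1/2 → seg 0, τ=1/2; S=3+-5·τ+0·τ²+1/4·τ³=17/32

  seg 0: a=3 b=-5 c=0 d=1/4
  seg 1: a=-5 b=-2 c=3/2 d=-1/6
S(1/2) = 17/32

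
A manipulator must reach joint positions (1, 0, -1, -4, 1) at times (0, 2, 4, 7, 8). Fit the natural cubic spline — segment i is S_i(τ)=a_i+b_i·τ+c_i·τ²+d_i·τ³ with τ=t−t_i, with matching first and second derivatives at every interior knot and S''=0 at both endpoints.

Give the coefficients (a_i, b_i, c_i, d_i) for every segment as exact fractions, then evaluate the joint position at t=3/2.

  seg 0: a=1 b=-89/134 c=0 d=11/268
  seg 1: a=0 b=-23/134 c=33/134 d=-55/268
  seg 2: a=-1 b=-221/134 c=-66/67 d=161/402
  seg 3: a=-4 b=218/67 c=351/134 d=-117/134
S(3/2) = 305/2144

Δ: Δ0=-1/2, Δ1=-1/2, Δ2=-1, Δ3=5
row 1: diag=8, rhs=0; c'=1/4, d'=0
row 2: denom=10−2·1/4=19/2; d'=(-3−2·0)/(19/2)=-6/19
row 3: denom=8−3·6/19=134/19; d'=(36−3·-6/19)/(134/19)=351/67
back: M3=351/67
back: M2=-6/19−6/19·351/67=-132/67
back: M1=0−1/4·-132/67=33/67
M: M0=0, M1=33/67, M2=-132/67, M3=351/67, M4=0
seg 0: a=1, c=M0/2=0, d=(M1−M0)/(6·2)=11/268, b=Δ0−h0·(2M0+M1)/6=-89/134
seg 1: a=0, c=M1/2=33/134, d=(M2−M1)/(6·2)=-55/268, b=Δ1−h1·(2M1+M2)/6=-23/134
seg 2: a=-1, c=M2/2=-66/67, d=(M3−M2)/(6·3)=161/402, b=Δ2−h2·(2M2+M3)/6=-221/134
seg 3: a=-4, c=M3/2=351/134, d=(M4−M3)/(6·1)=-117/134, b=Δ3−h3·(2M3+M4)/6=218/67
t_q=3/2 → seg 0, τ=3/2; S=1+-89/134·τ+0·τ²+11/268·τ³=305/2144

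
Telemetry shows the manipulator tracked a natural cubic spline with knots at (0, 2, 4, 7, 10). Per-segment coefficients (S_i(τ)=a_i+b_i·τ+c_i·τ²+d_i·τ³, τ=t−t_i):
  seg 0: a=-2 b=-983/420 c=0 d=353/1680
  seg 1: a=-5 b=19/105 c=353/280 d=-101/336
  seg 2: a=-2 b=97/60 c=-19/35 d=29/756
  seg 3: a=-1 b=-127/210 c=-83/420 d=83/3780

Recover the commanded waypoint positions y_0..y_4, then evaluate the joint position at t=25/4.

y_0=-2 y_1=-5 y_2=-2 y_3=-1 y_4=-4
S(25/4) = -6037/8960

y_0 = S_0(0) = a_0 = -2
y_1 = S_1(0) = a_1 = -5
y_2 = S_2(0) = a_2 = -2
y_3 = S_3(0) = a_3 = -1
y_4 = S_3(3) = -4
t_q=25/4 is in segment 2 (τ=9/4); S_2(τ)=-6037/8960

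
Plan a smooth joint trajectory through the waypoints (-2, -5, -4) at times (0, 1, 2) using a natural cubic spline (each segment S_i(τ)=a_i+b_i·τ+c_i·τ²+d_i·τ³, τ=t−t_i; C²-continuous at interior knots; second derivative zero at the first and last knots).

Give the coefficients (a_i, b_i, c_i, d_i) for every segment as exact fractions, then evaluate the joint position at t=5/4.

Δ: Δ0=-3, Δ1=1
row 1: diag=4, rhs=24; c'=1/4, d'=6
back: M1=6
M: M0=0, M1=6, M2=0
seg 0: a=-2, c=M0/2=0, d=(M1−M0)/(6·1)=1, b=Δ0−h0·(2M0+M1)/6=-4
seg 1: a=-5, c=M1/2=3, d=(M2−M1)/(6·1)=-1, b=Δ1−h1·(2M1+M2)/6=-1
t_q=5/4 → seg 1, τ=1/4; S=-5+-1·τ+3·τ²+-1·τ³=-325/64

  seg 0: a=-2 b=-4 c=0 d=1
  seg 1: a=-5 b=-1 c=3 d=-1
S(5/4) = -325/64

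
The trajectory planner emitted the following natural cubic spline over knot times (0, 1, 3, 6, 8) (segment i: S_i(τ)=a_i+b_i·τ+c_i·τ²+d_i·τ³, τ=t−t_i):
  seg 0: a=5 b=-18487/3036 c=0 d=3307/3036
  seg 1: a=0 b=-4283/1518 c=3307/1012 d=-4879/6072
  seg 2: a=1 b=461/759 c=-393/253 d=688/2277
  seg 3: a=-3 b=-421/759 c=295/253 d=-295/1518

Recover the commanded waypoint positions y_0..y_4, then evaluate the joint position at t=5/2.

y_0=5 y_1=0 y_2=1 y_3=-3 y_4=-1
S(5/2) = 6613/16192

y_0 = S_0(0) = a_0 = 5
y_1 = S_1(0) = a_1 = 0
y_2 = S_2(0) = a_2 = 1
y_3 = S_3(0) = a_3 = -3
y_4 = S_3(2) = -1
t_q=5/2 is in segment 1 (τ=3/2); S_1(τ)=6613/16192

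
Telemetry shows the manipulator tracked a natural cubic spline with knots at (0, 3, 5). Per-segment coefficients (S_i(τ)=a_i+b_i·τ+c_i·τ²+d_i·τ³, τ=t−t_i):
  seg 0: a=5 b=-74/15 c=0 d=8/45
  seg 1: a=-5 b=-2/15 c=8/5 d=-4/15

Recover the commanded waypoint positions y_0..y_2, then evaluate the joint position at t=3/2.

y_0 = S_0(0) = a_0 = 5
y_1 = S_1(0) = a_1 = -5
y_2 = S_1(2) = -1
t_q=3/2 is in segment 0 (τ=3/2); S_0(τ)=-9/5

y_0=5 y_1=-5 y_2=-1
S(3/2) = -9/5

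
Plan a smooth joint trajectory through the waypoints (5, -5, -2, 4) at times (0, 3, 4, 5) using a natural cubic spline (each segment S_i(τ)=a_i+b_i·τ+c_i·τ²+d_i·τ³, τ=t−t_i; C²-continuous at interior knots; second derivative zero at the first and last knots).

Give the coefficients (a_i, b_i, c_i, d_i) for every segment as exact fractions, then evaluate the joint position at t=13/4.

  seg 0: a=5 b=-511/93 c=0 d=67/279
  seg 1: a=-5 b=92/93 c=67/31 d=-14/93
  seg 2: a=-2 b=452/93 c=53/31 d=-53/93
S(13/4) = -4583/992

Δ: Δ0=-10/3, Δ1=3, Δ2=6
row 1: diag=8, rhs=38; c'=1/8, d'=19/4
row 2: denom=4−1·1/8=31/8; d'=(18−1·19/4)/(31/8)=106/31
back: M2=106/31
back: M1=19/4−1/8·106/31=134/31
M: M0=0, M1=134/31, M2=106/31, M3=0
seg 0: a=5, c=M0/2=0, d=(M1−M0)/(6·3)=67/279, b=Δ0−h0·(2M0+M1)/6=-511/93
seg 1: a=-5, c=M1/2=67/31, d=(M2−M1)/(6·1)=-14/93, b=Δ1−h1·(2M1+M2)/6=92/93
seg 2: a=-2, c=M2/2=53/31, d=(M3−M2)/(6·1)=-53/93, b=Δ2−h2·(2M2+M3)/6=452/93
t_q=13/4 → seg 1, τ=1/4; S=-5+92/93·τ+67/31·τ²+-14/93·τ³=-4583/992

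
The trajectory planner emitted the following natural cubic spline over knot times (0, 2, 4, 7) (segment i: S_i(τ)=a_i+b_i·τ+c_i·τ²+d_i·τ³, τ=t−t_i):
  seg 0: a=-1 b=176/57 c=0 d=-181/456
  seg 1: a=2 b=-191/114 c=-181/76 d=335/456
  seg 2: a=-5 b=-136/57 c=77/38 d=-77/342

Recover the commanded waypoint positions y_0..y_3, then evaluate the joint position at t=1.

y_0 = S_0(0) = a_0 = -1
y_1 = S_1(0) = a_1 = 2
y_2 = S_2(0) = a_2 = -5
y_3 = S_2(3) = 0
t_q=1 is in segment 0 (τ=1); S_0(τ)=257/152

y_0=-1 y_1=2 y_2=-5 y_3=0
S(1) = 257/152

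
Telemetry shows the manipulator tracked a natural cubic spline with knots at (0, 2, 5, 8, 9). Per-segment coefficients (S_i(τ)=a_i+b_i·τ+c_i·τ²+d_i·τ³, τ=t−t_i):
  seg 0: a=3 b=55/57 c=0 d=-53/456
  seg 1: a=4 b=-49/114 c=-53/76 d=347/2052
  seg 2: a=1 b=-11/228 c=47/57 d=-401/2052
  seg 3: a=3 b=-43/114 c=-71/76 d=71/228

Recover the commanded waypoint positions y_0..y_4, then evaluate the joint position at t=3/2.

y_0 = S_0(0) = a_0 = 3
y_1 = S_1(0) = a_1 = 4
y_2 = S_2(0) = a_2 = 1
y_3 = S_3(0) = a_3 = 3
y_4 = S_3(1) = 2
t_q=3/2 is in segment 0 (τ=3/2); S_0(τ)=4931/1216

y_0=3 y_1=4 y_2=1 y_3=3 y_4=2
S(3/2) = 4931/1216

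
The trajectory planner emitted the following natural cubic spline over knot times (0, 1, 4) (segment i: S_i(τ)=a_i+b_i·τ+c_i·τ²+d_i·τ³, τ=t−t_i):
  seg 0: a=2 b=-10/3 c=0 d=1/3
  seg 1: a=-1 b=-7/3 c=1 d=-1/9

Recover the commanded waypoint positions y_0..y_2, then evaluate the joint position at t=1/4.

y_0=2 y_1=-1 y_2=-2
S(1/4) = 75/64

y_0 = S_0(0) = a_0 = 2
y_1 = S_1(0) = a_1 = -1
y_2 = S_1(3) = -2
t_q=1/4 is in segment 0 (τ=1/4); S_0(τ)=75/64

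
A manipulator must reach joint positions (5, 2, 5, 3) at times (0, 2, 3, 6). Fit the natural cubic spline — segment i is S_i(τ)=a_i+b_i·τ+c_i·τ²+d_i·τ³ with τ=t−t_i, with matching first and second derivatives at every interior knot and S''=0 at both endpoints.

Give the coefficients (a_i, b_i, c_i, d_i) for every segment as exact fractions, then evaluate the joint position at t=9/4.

  seg 0: a=5 b=-899/282 c=0 d=119/282
  seg 1: a=2 b=529/282 c=119/47 d=-397/282
  seg 2: a=5 b=383/141 c=-159/94 d=53/282
S(9/4) = 15673/6016

Δ: Δ0=-3/2, Δ1=3, Δ2=-2/3
row 1: diag=6, rhs=27; c'=1/6, d'=9/2
row 2: denom=8−1·1/6=47/6; d'=(-22−1·9/2)/(47/6)=-159/47
back: M2=-159/47
back: M1=9/2−1/6·-159/47=238/47
M: M0=0, M1=238/47, M2=-159/47, M3=0
seg 0: a=5, c=M0/2=0, d=(M1−M0)/(6·2)=119/282, b=Δ0−h0·(2M0+M1)/6=-899/282
seg 1: a=2, c=M1/2=119/47, d=(M2−M1)/(6·1)=-397/282, b=Δ1−h1·(2M1+M2)/6=529/282
seg 2: a=5, c=M2/2=-159/94, d=(M3−M2)/(6·3)=53/282, b=Δ2−h2·(2M2+M3)/6=383/141
t_q=9/4 → seg 1, τ=1/4; S=2+529/282·τ+119/47·τ²+-397/282·τ³=15673/6016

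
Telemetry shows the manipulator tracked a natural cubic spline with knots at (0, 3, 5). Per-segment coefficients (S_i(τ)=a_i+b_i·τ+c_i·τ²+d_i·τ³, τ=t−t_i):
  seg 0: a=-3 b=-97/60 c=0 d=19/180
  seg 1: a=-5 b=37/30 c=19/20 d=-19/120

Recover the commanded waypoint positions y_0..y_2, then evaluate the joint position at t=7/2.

y_0 = S_0(0) = a_0 = -3
y_1 = S_1(0) = a_1 = -5
y_2 = S_1(2) = 0
t_q=7/2 is in segment 1 (τ=1/2); S_1(τ)=-1333/320

y_0=-3 y_1=-5 y_2=0
S(7/2) = -1333/320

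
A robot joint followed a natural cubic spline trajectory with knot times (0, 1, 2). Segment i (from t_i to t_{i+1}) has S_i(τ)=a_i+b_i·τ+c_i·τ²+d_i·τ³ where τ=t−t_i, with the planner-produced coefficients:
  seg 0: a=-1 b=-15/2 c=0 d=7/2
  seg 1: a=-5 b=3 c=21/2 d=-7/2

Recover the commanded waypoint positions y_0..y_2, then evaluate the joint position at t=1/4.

y_0 = S_0(0) = a_0 = -1
y_1 = S_1(0) = a_1 = -5
y_2 = S_1(1) = 5
t_q=1/4 is in segment 0 (τ=1/4); S_0(τ)=-361/128

y_0=-1 y_1=-5 y_2=5
S(1/4) = -361/128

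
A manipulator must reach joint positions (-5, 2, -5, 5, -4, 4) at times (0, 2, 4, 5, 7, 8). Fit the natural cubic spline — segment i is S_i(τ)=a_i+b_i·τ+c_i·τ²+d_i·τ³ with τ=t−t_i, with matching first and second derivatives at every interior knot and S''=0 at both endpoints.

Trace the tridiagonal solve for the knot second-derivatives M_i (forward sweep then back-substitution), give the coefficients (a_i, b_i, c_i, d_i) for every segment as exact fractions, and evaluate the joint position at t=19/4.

  seg 0: a=-5 b=477/68 c=0 d=-239/272
  seg 1: a=2 b=-60/17 c=-717/136 d=719/272
  seg 2: a=-5 b=483/68 c=180/17 d=-523/68
  seg 3: a=5 b=177/34 c=-849/68 d=519/136
  seg 4: a=-4 b=18/17 c=177/17 d=-59/17
S(19/4) = 13223/4352

Δ: Δ0=7/2, Δ1=-7/2, Δ2=10, Δ3=-9/2, Δ4=8
row 1: diag=8, rhs=-42; c'=1/4, d'=-21/4
row 2: denom=6−2·1/4=11/2; d'=(81−2·-21/4)/(11/2)=183/11
row 3: denom=6−1·2/11=64/11; d'=(-87−1·183/11)/(64/11)=-285/16
row 4: denom=6−2·11/32=85/16; d'=(75−2·-285/16)/(85/16)=354/17
back: M4=354/17
back: M3=-285/16−11/32·354/17=-849/34
back: M2=183/11−2/11·-849/34=360/17
back: M1=-21/4−1/4·360/17=-717/68
M: M0=0, M1=-717/68, M2=360/17, M3=-849/34, M4=354/17, M5=0
seg 0: a=-5, c=M0/2=0, d=(M1−M0)/(6·2)=-239/272, b=Δ0−h0·(2M0+M1)/6=477/68
seg 1: a=2, c=M1/2=-717/136, d=(M2−M1)/(6·2)=719/272, b=Δ1−h1·(2M1+M2)/6=-60/17
seg 2: a=-5, c=M2/2=180/17, d=(M3−M2)/(6·1)=-523/68, b=Δ2−h2·(2M2+M3)/6=483/68
seg 3: a=5, c=M3/2=-849/68, d=(M4−M3)/(6·2)=519/136, b=Δ3−h3·(2M3+M4)/6=177/34
seg 4: a=-4, c=M4/2=177/17, d=(M5−M4)/(6·1)=-59/17, b=Δ4−h4·(2M4+M5)/6=18/17
t_q=19/4 → seg 2, τ=3/4; S=-5+483/68·τ+180/17·τ²+-523/68·τ³=13223/4352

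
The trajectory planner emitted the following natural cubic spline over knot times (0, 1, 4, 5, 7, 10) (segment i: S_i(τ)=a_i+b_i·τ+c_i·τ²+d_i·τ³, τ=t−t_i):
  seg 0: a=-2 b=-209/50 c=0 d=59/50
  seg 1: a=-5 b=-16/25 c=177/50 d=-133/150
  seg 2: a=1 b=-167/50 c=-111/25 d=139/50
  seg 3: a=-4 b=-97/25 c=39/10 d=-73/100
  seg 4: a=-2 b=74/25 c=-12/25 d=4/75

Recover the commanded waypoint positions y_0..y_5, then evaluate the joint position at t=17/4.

y_0=-2 y_1=-5 y_2=1 y_3=-4 y_4=-2 y_5=4
S(17/4) = -221/3200

y_0 = S_0(0) = a_0 = -2
y_1 = S_1(0) = a_1 = -5
y_2 = S_2(0) = a_2 = 1
y_3 = S_3(0) = a_3 = -4
y_4 = S_4(0) = a_4 = -2
y_5 = S_4(3) = 4
t_q=17/4 is in segment 2 (τ=1/4); S_2(τ)=-221/3200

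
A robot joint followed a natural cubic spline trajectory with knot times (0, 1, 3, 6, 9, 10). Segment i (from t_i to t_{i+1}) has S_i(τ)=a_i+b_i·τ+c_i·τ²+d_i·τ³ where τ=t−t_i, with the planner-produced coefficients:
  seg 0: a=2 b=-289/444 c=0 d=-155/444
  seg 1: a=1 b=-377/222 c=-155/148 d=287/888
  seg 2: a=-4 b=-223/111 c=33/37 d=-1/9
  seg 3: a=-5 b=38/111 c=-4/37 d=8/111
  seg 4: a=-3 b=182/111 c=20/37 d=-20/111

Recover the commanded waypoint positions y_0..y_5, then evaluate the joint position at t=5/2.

y_0 = S_0(0) = a_0 = 2
y_1 = S_1(0) = a_1 = 1
y_2 = S_2(0) = a_2 = -4
y_3 = S_3(0) = a_3 = -5
y_4 = S_4(0) = a_4 = -3
y_5 = S_4(1) = -1
t_q=5/2 is in segment 1 (τ=3/2); S_1(τ)=-6661/2368

y_0=2 y_1=1 y_2=-4 y_3=-5 y_4=-3 y_5=-1
S(5/2) = -6661/2368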